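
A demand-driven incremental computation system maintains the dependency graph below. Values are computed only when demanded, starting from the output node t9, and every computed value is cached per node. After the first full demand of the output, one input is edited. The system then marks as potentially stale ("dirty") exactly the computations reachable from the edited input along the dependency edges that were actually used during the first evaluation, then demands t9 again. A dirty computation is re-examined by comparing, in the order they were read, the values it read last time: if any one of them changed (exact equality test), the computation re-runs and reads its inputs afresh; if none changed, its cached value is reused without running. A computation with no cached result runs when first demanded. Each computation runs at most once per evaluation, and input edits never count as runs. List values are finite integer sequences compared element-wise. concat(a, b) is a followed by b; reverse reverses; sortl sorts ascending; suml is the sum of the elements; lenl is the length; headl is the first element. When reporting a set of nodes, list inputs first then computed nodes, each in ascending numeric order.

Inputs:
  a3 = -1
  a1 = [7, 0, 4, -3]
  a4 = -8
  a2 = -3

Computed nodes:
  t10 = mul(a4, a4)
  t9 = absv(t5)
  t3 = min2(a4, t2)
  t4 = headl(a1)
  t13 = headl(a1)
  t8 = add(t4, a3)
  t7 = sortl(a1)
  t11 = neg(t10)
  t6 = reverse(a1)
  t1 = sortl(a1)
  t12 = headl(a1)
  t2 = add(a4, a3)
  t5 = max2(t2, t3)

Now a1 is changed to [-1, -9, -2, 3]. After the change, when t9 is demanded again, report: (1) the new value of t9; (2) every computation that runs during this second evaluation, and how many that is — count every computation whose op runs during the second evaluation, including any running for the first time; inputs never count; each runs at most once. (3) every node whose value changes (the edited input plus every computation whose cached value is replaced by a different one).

New value of t9: 9.
Computations that run: none — 0 in total.
Values that change: a1.
Key observation: a1 is never demanded by the output, so the edit triggers no recomputation at all.

First evaluation (everything demanded from the output):
  t2 = add(-8, -1) = -9
  t3 = min2(-8, -9) = -9
  t5 = max2(-9, -9) = -9
  t9 = absv(-9) = 9

Propagation after the edit:
  a1 feeds no computation that the output demands — nothing is marked dirty and nothing runs.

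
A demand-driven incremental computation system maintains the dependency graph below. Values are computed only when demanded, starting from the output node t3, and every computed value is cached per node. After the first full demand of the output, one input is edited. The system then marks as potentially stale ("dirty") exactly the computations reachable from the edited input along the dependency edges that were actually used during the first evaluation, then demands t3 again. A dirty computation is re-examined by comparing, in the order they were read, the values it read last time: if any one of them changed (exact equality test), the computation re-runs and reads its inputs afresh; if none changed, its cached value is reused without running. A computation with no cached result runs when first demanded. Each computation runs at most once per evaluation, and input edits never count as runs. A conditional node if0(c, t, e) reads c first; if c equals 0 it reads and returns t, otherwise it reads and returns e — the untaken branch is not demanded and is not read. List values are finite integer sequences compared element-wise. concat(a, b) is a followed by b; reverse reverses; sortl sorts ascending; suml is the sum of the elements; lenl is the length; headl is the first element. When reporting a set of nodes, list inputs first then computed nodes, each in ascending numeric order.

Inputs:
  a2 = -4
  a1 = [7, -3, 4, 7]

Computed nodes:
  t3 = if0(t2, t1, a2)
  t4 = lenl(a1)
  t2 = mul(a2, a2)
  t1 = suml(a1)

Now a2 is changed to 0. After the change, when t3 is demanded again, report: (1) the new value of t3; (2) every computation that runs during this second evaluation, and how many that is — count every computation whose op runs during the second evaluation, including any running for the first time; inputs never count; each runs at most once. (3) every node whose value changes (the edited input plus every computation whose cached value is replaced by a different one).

First evaluation (everything demanded from the output):
  t2 = mul(-4, -4) = 16
  t3 = if0(t2=16 -> else branch a2) = -4

Propagation after the edit:
  t1: demanded for the first time — runs, produces 15.
  t2: runs — a2 -4->0; a2 -4->0; result 0.
  t3: runs — t2 16->0; a2 -4->0; result 15.

Key observation: a condition flipped, so demand reaches new nodes — t1 runs for the first time.

New value of t3: 15.
Computations that run: t1, t2, t3 — 3 in total.
Values that change: a2, t2, t3.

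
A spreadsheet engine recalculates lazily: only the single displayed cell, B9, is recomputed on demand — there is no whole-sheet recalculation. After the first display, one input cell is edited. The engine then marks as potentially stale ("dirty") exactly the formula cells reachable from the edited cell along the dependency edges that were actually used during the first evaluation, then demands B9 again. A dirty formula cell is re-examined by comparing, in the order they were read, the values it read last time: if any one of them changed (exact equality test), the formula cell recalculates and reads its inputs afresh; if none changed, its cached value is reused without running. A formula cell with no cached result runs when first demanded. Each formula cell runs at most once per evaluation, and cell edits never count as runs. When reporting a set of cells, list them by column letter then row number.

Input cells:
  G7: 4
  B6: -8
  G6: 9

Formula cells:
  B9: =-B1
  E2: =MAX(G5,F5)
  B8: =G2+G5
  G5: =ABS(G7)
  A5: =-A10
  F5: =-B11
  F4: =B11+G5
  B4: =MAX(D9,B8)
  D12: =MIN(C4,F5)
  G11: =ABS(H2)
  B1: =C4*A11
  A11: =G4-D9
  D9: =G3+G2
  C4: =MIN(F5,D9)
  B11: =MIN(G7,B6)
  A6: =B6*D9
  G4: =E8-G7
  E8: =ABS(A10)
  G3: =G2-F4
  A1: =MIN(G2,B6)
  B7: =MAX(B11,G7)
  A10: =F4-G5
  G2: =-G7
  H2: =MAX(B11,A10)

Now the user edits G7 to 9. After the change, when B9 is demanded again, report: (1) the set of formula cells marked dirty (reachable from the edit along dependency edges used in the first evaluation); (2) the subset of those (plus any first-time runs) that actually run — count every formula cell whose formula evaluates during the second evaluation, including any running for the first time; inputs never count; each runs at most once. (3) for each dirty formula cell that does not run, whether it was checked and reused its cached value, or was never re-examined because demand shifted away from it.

First evaluation (everything demanded from the output):
  B11 = MIN(4, -8) = -8
  F5 = -(-8) = 8
  G2 = -(4) = -4
  G5 = ABS(4) = 4
  F4 = -8 + 4 = -4
  A10 = -4 - 4 = -8
  E8 = ABS(-8) = 8
  G3 = -4 - -4 = 0
  D9 = 0 + -4 = -4
  C4 = MIN(8, -4) = -4
  G4 = 8 - 4 = 4
  A11 = 4 - -4 = 8
  B1 = -4 * 8 = -32
  B9 = -(-32) = 32

Propagation after the edit:
  B11: runs — G7 4->9; result -8 (same value as before).
  F5: checked — values it read are unchanged (B11 unchanged); reused cached 8 without running.
  G2: runs — G7 4->9; result -9.
  G5: runs — G7 4->9; result 9.
  F4: runs — G5 4->9; result 1.
  A10: runs — F4 -4->1; G5 4->9; result -8 (same value as before).
  E8: checked — values it read are unchanged (A10 unchanged); reused cached 8 without running.
  G3: runs — G2 -4->-9; F4 -4->1; result -10.
  D9: runs — G3 0->-10; G2 -4->-9; result -19.
  C4: runs — D9 -4->-19; result -19.
  G4: runs — G7 4->9; result -1.
  A11: runs — G4 4->-1; D9 -4->-19; result 18.
  B1: runs — C4 -4->-19; A11 8->18; result -342.
  B9: runs — B1 -32->-342; result 342.

Key observation: the cutoff stops propagation at F5 — its inputs' values are unchanged, so it reuses its cache.

Marked dirty: A10, A11, B1, B9, B11, C4, D9, E8, F4, F5, G2, G3, G4, G5.
Formula cells that run: A10, A11, B1, B9, B11, C4, D9, F4, G2, G3, G4, G5 — 12 in total.
Checked but reused from cache: E8, F5.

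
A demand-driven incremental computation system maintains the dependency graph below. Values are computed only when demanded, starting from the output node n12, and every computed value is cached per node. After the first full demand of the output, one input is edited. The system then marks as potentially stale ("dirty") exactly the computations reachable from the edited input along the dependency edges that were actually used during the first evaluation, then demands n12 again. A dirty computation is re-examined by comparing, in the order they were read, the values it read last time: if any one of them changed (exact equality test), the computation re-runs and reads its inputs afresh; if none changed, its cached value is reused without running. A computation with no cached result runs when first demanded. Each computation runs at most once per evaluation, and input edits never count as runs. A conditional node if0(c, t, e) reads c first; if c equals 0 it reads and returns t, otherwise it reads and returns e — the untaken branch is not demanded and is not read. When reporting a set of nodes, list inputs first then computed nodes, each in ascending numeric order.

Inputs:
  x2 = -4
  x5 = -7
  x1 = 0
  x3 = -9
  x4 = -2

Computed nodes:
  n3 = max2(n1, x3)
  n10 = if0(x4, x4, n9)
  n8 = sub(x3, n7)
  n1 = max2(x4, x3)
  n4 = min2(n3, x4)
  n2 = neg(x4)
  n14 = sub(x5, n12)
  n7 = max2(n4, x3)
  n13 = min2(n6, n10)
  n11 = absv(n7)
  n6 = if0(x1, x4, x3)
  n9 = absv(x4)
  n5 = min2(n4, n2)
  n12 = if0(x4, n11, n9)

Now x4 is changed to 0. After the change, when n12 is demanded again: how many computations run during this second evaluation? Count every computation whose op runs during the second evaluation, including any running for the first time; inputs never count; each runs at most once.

Computations that run: n1, n3, n4, n7, n11, n12 — 6 in total.
Key observation: a condition flipped, so demand moved to the other branch — n9 is never re-examined.

First evaluation (everything demanded from the output):
  n9 = absv(-2) = 2
  n12 = if0(x4=-2 -> else branch n9) = 2

Propagation after the edit:
  n1: demanded for the first time — runs, produces 0.
  n3: demanded for the first time — runs, produces 0.
  n4: demanded for the first time — runs, produces 0.
  n7: demanded for the first time — runs, produces 0.
  n9: marked dirty but never re-examined — demand shifted away from it.
  n11: demanded for the first time — runs, produces 0.
  n12: runs — x4 -2->0; result 0.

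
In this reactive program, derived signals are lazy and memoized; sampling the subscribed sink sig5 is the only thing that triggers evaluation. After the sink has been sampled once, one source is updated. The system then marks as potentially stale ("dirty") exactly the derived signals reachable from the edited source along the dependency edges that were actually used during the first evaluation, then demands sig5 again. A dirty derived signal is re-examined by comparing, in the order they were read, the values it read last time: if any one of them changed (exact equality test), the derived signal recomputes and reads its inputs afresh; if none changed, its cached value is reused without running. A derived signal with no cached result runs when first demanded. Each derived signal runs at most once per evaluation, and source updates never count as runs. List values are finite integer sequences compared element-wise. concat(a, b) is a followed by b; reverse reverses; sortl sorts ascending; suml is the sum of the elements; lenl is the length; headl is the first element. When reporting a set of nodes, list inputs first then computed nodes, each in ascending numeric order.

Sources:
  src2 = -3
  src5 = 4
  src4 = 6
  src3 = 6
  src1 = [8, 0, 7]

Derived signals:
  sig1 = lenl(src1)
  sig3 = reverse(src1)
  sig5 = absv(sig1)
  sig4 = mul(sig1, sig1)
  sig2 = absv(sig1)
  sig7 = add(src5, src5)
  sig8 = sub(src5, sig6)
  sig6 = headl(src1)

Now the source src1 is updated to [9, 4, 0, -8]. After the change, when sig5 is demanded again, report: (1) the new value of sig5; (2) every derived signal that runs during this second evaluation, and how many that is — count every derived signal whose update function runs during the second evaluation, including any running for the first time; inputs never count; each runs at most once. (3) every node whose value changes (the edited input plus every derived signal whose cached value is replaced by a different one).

Demanding sig5 again yields 4.
2 derived signals run: sig1, sig5.
The nodes whose values change: src1, sig1, sig5.

First demand of the output computes:
  sig1 = lenl([8, 0, 7]) = 3
  sig5 = absv(3) = 3

After the edit, cleaning proceeds:
  sig1: a read changed (src1 [8, 0, 7]->[9, 4, 0, -8]) — executes, giving 4.
  sig5: a read changed (sig1 3->4) — executes, giving 4.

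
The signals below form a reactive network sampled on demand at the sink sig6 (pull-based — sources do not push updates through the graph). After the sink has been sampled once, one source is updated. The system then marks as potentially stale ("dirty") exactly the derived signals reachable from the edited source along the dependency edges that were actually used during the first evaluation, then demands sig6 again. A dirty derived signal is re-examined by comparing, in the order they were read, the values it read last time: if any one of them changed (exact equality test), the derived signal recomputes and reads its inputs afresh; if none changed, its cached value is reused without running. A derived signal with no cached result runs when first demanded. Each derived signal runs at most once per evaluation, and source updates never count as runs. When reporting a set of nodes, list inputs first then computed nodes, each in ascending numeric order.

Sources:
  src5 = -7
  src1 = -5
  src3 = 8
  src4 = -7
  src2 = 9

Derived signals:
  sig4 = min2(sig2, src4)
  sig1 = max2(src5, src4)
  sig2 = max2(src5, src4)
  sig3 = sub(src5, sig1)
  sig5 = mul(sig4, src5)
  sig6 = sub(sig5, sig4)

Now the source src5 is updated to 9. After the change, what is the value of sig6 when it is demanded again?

sig6 now evaluates to -56.

Initial pass — values computed on the first demand:
  sig2 = max2(-7, -7) = -7
  sig4 = min2(-7, -7) = -7
  sig5 = mul(-7, -7) = 49
  sig6 = sub(49, -7) = 56

Second demand — change propagation:
  sig2: re-runs because src5 -7->9; new result 9.
  sig4: re-runs because sig2 -7->9; new result -7 (unchanged).
  sig5: re-runs because src5 -7->9; new result -63.
  sig6: re-runs because sig5 49->-63; new result -56.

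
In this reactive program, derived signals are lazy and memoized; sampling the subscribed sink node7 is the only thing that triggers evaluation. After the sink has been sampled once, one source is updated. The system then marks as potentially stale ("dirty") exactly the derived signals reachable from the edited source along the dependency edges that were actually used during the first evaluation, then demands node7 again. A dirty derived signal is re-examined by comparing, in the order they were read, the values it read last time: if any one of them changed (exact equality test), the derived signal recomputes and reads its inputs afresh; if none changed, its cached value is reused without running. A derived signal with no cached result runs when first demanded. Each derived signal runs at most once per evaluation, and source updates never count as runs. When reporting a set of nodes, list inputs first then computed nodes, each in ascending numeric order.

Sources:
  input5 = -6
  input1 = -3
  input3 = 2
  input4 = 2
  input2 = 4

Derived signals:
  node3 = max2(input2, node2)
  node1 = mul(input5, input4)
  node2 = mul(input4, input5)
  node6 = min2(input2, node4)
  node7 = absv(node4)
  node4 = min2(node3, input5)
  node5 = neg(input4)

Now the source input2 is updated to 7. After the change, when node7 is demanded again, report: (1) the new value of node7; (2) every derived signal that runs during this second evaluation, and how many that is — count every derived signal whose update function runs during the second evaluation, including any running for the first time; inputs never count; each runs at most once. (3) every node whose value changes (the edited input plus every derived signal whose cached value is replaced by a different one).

Demanding node7 again yields 6.
2 derived signals run: node3, node4.
The nodes whose values change: input2, node3.
Note the absorption at node4: it re-runs yet its value is the same, leaving the output's value untouched.

First demand of the output computes:
  node2 = mul(2, -6) = -12
  node3 = max2(4, -12) = 4
  node4 = min2(4, -6) = -6
  node7 = absv(-6) = 6

After the edit, cleaning proceeds:
  node3: a read changed (input2 4->7) — executes, giving 7.
  node4: a read changed (node3 4->7) — executes, giving -6 — identical to its old value.
  node7: dirty, but its reads are unchanged (node4 unchanged); cached 6 stands.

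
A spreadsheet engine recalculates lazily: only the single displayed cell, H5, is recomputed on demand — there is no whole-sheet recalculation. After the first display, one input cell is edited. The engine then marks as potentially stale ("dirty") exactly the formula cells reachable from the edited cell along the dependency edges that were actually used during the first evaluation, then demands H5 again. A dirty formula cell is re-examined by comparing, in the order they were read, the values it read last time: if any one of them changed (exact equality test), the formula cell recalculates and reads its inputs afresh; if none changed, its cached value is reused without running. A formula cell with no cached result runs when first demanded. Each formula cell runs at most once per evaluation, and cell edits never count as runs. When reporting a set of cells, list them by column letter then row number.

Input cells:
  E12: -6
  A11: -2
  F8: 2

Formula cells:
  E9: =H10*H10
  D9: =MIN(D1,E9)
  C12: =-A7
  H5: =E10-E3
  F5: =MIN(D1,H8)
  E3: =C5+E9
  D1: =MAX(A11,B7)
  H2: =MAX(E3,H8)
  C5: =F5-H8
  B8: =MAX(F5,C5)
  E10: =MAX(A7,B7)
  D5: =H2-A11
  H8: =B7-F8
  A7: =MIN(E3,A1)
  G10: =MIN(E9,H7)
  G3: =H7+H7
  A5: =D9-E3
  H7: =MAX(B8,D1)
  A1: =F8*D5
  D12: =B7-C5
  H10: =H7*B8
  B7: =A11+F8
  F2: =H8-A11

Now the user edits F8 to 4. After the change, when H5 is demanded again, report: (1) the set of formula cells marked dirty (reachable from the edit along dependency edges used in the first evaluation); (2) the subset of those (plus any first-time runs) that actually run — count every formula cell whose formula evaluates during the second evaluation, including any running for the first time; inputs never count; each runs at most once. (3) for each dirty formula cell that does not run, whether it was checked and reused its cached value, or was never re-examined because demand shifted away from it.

Marked dirty: A1, A7, B7, B8, C5, D1, D5, E3, E9, E10, F5, H2, H5, H7, H8, H10.
Formula cells that run: A1, A7, B7, D1, E10, F5, H5, H7, H8, H10 — 10 in total.
Checked but reused from cache: B8, C5, D5, E3, E9, H2.
Key observation: the cutoff stops propagation at C5 — its inputs' values are unchanged, so it reuses its cache.

First evaluation (everything demanded from the output):
  B7 = -2 + 2 = 0
  D1 = MAX(-2, 0) = 0
  H8 = 0 - 2 = -2
  F5 = MIN(0, -2) = -2
  C5 = -2 - -2 = 0
  B8 = MAX(-2, 0) = 0
  H7 = MAX(0, 0) = 0
  H10 = 0 * 0 = 0
  E9 = 0 * 0 = 0
  E3 = 0 + 0 = 0
  H2 = MAX(0, -2) = 0
  D5 = 0 - -2 = 2
  A1 = 2 * 2 = 4
  A7 = MIN(0, 4) = 0
  E10 = MAX(0, 0) = 0
  H5 = 0 - 0 = 0

Propagation after the edit:
  B7: runs — F8 2->4; result 2.
  D1: runs — B7 0->2; result 2.
  H8: runs — B7 0->2; F8 2->4; result -2 (same value as before).
  F5: runs — D1 0->2; result -2 (same value as before).
  C5: checked — values it read are unchanged (F5 unchanged, H8 unchanged); reused cached 0 without running.
  B8: checked — values it read are unchanged (F5 unchanged, C5 unchanged); reused cached 0 without running.
  H7: runs — D1 0->2; result 2.
  H10: runs — H7 0->2; result 0 (same value as before).
  E9: checked — values it read are unchanged (H10 unchanged, H10 unchanged); reused cached 0 without running.
  E3: checked — values it read are unchanged (C5 unchanged, E9 unchanged); reused cached 0 without running.
  H2: checked — values it read are unchanged (E3 unchanged, H8 unchanged); reused cached 0 without running.
  D5: checked — values it read are unchanged (H2 unchanged, A11 unchanged); reused cached 2 without running.
  A1: runs — F8 2->4; result 8.
  A7: runs — A1 4->8; result 0 (same value as before).
  E10: runs — B7 0->2; result 2.
  H5: runs — E10 0->2; result 2.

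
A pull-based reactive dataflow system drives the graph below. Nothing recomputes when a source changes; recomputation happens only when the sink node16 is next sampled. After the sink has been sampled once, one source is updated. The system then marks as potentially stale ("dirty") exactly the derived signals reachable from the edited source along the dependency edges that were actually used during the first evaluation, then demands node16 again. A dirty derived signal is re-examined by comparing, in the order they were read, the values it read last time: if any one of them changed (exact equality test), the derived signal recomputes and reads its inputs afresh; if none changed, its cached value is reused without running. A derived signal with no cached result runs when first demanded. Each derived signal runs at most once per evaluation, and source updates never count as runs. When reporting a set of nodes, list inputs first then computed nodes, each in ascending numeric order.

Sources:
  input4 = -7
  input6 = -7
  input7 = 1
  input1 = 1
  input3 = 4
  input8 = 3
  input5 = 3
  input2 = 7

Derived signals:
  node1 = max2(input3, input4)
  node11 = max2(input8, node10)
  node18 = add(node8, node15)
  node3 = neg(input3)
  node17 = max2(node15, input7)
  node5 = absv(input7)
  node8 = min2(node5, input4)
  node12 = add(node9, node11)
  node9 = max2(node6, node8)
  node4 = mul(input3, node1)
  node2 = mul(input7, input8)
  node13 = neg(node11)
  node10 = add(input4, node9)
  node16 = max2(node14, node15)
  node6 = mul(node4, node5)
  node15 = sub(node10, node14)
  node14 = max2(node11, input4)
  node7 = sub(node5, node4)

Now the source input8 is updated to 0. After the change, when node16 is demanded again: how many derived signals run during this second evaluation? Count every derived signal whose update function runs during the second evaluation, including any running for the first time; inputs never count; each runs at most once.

Derived signals that run: node11 — 1 in total.
Key observation: the change is absorbed at node11 — it re-runs but produces the same value, and the output's value is unchanged.

First evaluation (everything demanded from the output):
  node1 = max2(4, -7) = 4
  node4 = mul(4, 4) = 16
  node5 = absv(1) = 1
  node6 = mul(16, 1) = 16
  node8 = min2(1, -7) = -7
  node9 = max2(16, -7) = 16
  node10 = add(-7, 16) = 9
  node11 = max2(3, 9) = 9
  node14 = max2(9, -7) = 9
  node15 = sub(9, 9) = 0
  node16 = max2(9, 0) = 9

Propagation after the edit:
  node11: runs — input8 3->0; result 9 (same value as before).
  node14: checked — values it read are unchanged (node11 unchanged, input4 unchanged); reused cached 9 without running.
  node15: checked — values it read are unchanged (node10 unchanged, node14 unchanged); reused cached 0 without running.
  node16: checked — values it read are unchanged (node14 unchanged, node15 unchanged); reused cached 9 without running.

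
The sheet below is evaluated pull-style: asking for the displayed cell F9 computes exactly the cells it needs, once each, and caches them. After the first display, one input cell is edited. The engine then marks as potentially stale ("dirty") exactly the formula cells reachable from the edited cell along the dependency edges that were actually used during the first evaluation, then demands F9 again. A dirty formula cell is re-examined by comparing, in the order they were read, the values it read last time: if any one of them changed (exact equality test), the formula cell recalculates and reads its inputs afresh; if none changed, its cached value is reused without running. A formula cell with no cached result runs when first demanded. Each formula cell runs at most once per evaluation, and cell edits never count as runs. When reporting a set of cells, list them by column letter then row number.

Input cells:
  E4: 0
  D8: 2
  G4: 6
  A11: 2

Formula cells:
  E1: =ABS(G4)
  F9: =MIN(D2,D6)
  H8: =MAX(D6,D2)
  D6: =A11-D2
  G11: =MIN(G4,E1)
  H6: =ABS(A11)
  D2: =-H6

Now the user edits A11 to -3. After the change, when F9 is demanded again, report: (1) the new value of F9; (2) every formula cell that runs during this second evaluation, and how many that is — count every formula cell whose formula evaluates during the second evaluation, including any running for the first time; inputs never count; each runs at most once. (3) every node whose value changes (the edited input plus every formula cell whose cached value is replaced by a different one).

First demand of the output computes:
  H6 = ABS(2) = 2
  D2 = -(2) = -2
  D6 = 2 - -2 = 4
  F9 = MIN(-2, 4) = -2

After the edit, cleaning proceeds:
  H6: a read changed (A11 2->-3) — executes, giving 3.
  D2: a read changed (H6 2->3) — executes, giving -3.
  D6: a read changed (A11 2->-3; D2 -2->-3) — executes, giving 0.
  F9: a read changed (D2 -2->-3; D6 4->0) — executes, giving -3.

Demanding F9 again yields -3.
4 formula cells run: D2, D6, F9, H6.
The nodes whose values change: A11, D2, D6, F9, H6.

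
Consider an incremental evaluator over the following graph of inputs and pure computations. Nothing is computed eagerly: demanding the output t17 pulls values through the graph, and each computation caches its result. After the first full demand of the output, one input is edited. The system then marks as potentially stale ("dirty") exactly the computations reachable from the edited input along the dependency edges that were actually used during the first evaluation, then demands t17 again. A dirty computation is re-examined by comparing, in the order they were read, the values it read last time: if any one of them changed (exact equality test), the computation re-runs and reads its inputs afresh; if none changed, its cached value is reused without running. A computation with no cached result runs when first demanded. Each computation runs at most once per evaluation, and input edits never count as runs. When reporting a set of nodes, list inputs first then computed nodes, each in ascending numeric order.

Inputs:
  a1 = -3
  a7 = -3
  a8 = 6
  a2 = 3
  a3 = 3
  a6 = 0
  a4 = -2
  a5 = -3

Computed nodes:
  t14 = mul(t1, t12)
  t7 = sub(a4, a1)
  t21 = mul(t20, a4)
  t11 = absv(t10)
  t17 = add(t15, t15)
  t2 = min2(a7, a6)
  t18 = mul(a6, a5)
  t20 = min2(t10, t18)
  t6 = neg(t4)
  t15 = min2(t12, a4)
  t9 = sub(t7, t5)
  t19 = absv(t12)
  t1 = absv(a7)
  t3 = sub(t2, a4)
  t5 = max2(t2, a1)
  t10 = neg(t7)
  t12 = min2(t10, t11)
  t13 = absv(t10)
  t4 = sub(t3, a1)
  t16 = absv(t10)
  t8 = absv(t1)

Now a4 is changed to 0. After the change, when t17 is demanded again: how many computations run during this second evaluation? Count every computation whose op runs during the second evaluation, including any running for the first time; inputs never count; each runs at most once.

Initial pass — values computed on the first demand:
  t7 = sub(-2, -3) = 1
  t10 = neg(1) = -1
  t11 = absv(-1) = 1
  t12 = min2(-1, 1) = -1
  t15 = min2(-1, -2) = -2
  t17 = add(-2, -2) = -4

Second demand — change propagation:
  t7: re-runs because a4 -2->0; new result 3.
  t10: re-runs because t7 1->3; new result -3.
  t11: re-runs because t10 -1->-3; new result 3.
  t12: re-runs because t10 -1->-3; t11 1->3; new result -3.
  t15: re-runs because t12 -1->-3; a4 -2->0; new result -3.
  t17: re-runs because t15 -2->-3; t15 -2->-3; new result -6.

Run set: t7, t10, t11, t12, t15, t17 (6 run).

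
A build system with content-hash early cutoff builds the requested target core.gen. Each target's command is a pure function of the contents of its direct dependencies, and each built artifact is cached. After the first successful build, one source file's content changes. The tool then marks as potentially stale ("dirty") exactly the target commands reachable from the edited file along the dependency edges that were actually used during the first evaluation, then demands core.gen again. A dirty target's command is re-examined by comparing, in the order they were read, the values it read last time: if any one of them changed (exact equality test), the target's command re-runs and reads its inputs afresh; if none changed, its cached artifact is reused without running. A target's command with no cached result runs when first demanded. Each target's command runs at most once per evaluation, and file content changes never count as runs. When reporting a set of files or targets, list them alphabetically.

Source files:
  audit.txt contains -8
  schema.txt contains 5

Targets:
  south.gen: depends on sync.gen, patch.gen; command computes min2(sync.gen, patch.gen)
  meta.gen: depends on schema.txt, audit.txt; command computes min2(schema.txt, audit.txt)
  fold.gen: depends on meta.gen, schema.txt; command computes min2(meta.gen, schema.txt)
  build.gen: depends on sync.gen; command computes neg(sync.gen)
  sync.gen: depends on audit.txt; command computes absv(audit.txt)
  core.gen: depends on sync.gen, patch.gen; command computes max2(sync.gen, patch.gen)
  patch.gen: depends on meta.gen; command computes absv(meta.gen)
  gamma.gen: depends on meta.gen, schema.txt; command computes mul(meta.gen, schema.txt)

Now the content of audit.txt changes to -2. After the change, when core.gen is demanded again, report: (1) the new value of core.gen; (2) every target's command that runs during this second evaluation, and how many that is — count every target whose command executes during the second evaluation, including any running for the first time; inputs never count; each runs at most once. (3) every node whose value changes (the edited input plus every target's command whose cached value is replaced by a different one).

New value of core.gen: 2.
Target commands that run: core.gen, meta.gen, patch.gen, sync.gen — 4 in total.
Values that change: audit.txt, core.gen, meta.gen, patch.gen, sync.gen.

First evaluation (everything demanded from the output):
  meta.gen = min2(5, -8) = -8
  patch.gen = absv(-8) = 8
  sync.gen = absv(-8) = 8
  core.gen = max2(8, 8) = 8

Propagation after the edit:
  meta.gen: runs — audit.txt -8->-2; result -2.
  patch.gen: runs — meta.gen -8->-2; result 2.
  sync.gen: runs — audit.txt -8->-2; result 2.
  core.gen: runs — sync.gen 8->2; patch.gen 8->2; result 2.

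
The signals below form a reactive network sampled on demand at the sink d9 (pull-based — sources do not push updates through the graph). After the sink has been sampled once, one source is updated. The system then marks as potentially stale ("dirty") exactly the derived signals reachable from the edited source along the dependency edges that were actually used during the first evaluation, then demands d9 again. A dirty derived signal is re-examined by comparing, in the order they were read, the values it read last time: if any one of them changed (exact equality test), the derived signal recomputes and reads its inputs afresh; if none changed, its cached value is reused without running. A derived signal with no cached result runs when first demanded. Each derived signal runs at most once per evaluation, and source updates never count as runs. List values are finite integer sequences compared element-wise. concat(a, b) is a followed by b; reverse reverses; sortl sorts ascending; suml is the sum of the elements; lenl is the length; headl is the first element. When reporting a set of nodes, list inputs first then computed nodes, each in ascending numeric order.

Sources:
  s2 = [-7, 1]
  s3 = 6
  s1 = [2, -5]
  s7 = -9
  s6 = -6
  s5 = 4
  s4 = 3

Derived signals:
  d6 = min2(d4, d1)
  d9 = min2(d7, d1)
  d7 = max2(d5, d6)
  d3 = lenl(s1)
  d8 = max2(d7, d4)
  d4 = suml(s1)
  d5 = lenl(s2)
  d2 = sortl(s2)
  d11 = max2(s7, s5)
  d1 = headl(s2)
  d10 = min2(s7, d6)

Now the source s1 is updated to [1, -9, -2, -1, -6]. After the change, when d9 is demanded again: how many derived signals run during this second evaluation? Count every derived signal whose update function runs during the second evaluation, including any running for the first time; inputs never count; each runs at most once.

Run set: d4, d6, d7 (3 run).
The important point: d7 recomputes to an identical value, and the output ends up unchanged.

Initial pass — values computed on the first demand:
  d1 = headl([-7, 1]) = -7
  d4 = suml([2, -5]) = -3
  d5 = lenl([-7, 1]) = 2
  d6 = min2(-3, -7) = -7
  d7 = max2(2, -7) = 2
  d9 = min2(2, -7) = -7

Second demand — change propagation:
  d4: re-runs because s1 [2, -5]->[1, -9, -2, -1, -6]; new result -17.
  d6: re-runs because d4 -3->-17; new result -17.
  d7: re-runs because d6 -7->-17; new result 2 (unchanged).
  d9: re-examined; everything it read last time is the same (d7 unchanged, d1 unchanged) — cache -7 kept, no run.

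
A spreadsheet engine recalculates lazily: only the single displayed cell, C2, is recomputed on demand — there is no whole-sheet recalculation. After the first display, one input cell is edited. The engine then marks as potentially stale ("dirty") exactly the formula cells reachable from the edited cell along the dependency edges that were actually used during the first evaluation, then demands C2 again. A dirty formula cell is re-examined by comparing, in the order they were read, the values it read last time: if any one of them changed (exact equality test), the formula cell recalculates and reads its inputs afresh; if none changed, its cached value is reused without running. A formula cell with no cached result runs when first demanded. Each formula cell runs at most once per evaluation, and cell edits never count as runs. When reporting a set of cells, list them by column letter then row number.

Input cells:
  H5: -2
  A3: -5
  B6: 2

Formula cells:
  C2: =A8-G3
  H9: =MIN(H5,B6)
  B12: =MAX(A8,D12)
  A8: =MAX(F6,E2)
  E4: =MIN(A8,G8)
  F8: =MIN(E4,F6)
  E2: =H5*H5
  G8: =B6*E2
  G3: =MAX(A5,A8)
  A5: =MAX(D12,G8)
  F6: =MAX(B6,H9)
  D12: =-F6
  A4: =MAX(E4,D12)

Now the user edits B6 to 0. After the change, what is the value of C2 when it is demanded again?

First evaluation (everything demanded from the output):
  E2 = -2 * -2 = 4
  G8 = 2 * 4 = 8
  H9 = MIN(-2, 2) = -2
  F6 = MAX(2, -2) = 2
  A8 = MAX(2, 4) = 4
  D12 = -(2) = -2
  A5 = MAX(-2, 8) = 8
  G3 = MAX(8, 4) = 8
  C2 = 4 - 8 = -4

Propagation after the edit:
  G8: runs — B6 2->0; result 0.
  H9: runs — B6 2->0; result -2 (same value as before).
  F6: runs — B6 2->0; result 0.
  A8: runs — F6 2->0; result 4 (same value as before).
  D12: runs — F6 2->0; result 0.
  A5: runs — D12 -2->0; G8 8->0; result 0.
  G3: runs — A5 8->0; result 4.
  C2: runs — G3 8->4; result 0.

New value of C2: 0.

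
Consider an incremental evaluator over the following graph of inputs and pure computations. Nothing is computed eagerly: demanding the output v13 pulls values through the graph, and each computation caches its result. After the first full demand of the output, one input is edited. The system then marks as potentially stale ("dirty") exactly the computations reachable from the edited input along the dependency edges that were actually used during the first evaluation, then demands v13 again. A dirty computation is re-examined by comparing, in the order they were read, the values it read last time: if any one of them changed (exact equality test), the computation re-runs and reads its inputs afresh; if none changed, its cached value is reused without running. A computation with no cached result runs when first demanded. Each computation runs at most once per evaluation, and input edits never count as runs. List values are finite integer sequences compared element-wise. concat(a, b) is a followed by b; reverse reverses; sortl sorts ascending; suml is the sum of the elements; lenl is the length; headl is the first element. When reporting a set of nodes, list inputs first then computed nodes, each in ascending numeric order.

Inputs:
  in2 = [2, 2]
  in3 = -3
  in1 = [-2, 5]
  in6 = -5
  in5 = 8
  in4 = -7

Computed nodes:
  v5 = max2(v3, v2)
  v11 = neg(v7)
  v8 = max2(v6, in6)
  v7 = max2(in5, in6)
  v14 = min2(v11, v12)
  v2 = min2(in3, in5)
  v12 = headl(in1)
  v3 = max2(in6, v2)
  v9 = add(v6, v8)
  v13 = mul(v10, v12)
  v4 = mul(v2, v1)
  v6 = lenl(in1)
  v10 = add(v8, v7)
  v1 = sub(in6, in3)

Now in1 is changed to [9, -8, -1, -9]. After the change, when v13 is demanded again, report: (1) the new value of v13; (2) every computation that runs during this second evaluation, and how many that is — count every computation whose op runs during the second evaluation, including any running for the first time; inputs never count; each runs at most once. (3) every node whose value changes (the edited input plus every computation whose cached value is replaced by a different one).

v13 now evaluates to 108.
Run set: v6, v8, v10, v12, v13 (5 run).
Changed values: in1, v6, v8, v10, v12, v13.

Initial pass — values computed on the first demand:
  v6 = lenl([-2, 5]) = 2
  v7 = max2(8, -5) = 8
  v8 = max2(2, -5) = 2
  v10 = add(2, 8) = 10
  v12 = headl([-2, 5]) = -2
  v13 = mul(10, -2) = -20

Second demand — change propagation:
  v6: re-runs because in1 [-2, 5]->[9, -8, -1, -9]; new result 4.
  v8: re-runs because v6 2->4; new result 4.
  v10: re-runs because v8 2->4; new result 12.
  v12: re-runs because in1 [-2, 5]->[9, -8, -1, -9]; new result 9.
  v13: re-runs because v10 10->12; v12 -2->9; new result 108.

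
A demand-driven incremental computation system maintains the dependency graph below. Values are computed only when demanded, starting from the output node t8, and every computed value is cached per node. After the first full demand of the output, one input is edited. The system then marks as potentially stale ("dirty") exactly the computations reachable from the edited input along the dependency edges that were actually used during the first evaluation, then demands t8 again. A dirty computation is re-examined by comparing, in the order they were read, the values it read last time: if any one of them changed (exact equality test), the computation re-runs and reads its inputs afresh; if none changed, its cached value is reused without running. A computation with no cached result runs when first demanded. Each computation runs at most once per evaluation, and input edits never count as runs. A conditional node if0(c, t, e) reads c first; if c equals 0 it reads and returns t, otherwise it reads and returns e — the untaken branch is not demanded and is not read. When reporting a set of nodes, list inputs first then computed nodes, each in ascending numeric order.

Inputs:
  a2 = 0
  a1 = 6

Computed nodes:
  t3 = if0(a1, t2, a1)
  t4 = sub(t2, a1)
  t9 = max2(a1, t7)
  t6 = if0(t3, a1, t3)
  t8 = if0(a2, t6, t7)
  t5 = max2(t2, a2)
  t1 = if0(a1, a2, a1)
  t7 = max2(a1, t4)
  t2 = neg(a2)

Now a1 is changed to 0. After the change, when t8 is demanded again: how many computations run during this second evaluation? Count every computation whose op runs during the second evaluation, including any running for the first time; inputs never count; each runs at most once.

Computations that run: t2, t3, t6, t8 — 4 in total.
Key observation: a condition flipped, so demand reaches new nodes — t2 runs for the first time.

First evaluation (everything demanded from the output):
  t3 = if0(a1=6 -> else branch a1) = 6
  t6 = if0(t3=6 -> else branch t3) = 6
  t8 = if0(a2=0 -> then branch t6) = 6

Propagation after the edit:
  t2: demanded for the first time — runs, produces 0.
  t3: runs — a1 6->0; a1 6->0; result 0.
  t6: runs — t3 6->0; t3 6->0; result 0.
  t8: runs — t6 6->0; result 0.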